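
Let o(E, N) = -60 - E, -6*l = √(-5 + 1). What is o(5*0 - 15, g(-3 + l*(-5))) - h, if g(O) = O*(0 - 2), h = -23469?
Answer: 23424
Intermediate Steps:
l = -I/3 (l = -√(-5 + 1)/6 = -I/3 ≈ -0.33333*I)
g(O) = -2*O (g(O) = O*(-2) = -2*O)
o(5*0 - 15, g(-3 + l*(-5))) - h = (-60 - (5*0 - 15)) - 1*(-23469) = (-60 - (0 - 15)) + 23469 = (-60 - 1*(-15)) + 23469 = (-60 + 15) + 23469 = -45 + 23469 = 23424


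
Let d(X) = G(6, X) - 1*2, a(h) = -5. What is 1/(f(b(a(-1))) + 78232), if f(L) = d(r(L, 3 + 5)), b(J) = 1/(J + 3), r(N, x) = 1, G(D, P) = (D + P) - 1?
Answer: 1/78236 ≈ 1.2782e-5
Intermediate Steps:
G(D, P) = -1 + D + P
b(J) = 1/(3 + J)
d(X) = 3 + X (d(X) = (-1 + 6 + X) - 1*2 = (5 + X) - 2 = 3 + X)
f(L) = 4 (f(L) = 3 + 1 = 4)
1/(f(b(a(-1))) + 78232) = 1/(4 + 78232) = 1/78236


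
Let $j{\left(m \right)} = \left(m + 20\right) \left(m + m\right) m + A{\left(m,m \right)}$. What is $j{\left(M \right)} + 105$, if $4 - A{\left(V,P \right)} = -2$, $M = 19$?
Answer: $28269$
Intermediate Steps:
$A{\left(V,P \right)} = 6$ ($A{\left(V,P \right)} = 4 - -2 = 4 + 2 = 6$)
$j{\left(m \right)} = 6 + 2 m^{2} \left(20 + m\right)$ ($j{\left(m \right)} = \left(m + 20\right) \left(m + m\right) m + 6 = \left(20 + m\right) 2 m m + 6 = 2 m \left(20 + m\right) m + 6 = 2 m^{2} \left(20 + m\right) + 6 = 6 + 2 m^{2} \left(20 + m\right)$)
$j{\left(M \right)} + 105 = \left(6 + 2 \cdot 19^{3} + 40 \cdot 19^{2}\right) + 105 = \left(6 + 2 \cdot 6859 + 40 \cdot 361\right) + 105 = \left(6 + 13718 + 14440\right) + 105 = 28164 + 105 = 28269$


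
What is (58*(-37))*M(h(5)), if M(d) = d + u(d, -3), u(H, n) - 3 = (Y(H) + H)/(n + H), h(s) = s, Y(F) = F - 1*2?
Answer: -25752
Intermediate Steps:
Y(F) = -2 + F (Y(F) = F - 2 = -2 + F)
u(H, n) = 3 + (-2 + 2*H)/(H + n) (u(H, n) = 3 + ((-2 + H) + H)/(n + H) = 3 + (-2 + 2*H)/(H + n))
M(d) = d + (-11 + 5*d)/(-3 + d) (M(d) = d + (-2 + 3*(-3) + 5*d)/(d - 3) = d + (-2 - 9 + 5*d)/(-3 + d) = d + (-11 + 5*d)/(-3 + d))
(58*(-37))*M(h(5)) = (58*(-37))*((-11 + 5**2 + 2*5)/(-3 + 5)) = -2146*(-11 + 25 + 10)/2 = -1073*24 = -2146*12 = -25752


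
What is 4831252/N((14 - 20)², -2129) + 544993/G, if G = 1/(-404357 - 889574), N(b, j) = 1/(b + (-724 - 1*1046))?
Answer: -713560728451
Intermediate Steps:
N(b, j) = 1/(-1770 + b) (N(b, j) = 1/(b + (-724 - 1046)) = 1/(b - 1770) = 1/(-1770 + b))
G = -1/1293931 (G = 1/(-1293931) = -1/1293931 ≈ -7.7284e-7)
4831252/N((14 - 20)², -2129) + 544993/G = 4831252/(1/(-1770 + (14 - 20)²)) + 544993/(-1/1293931) = 4831252/(1/(-1770 + (-6)²)) + 544993*(-1293931) = 4831252/(1/(-1770 + 36)) - 705183337483 = 4831252/(1/(-1734)) - 705183337483 = 4831252/(-1/1734) - 705183337483 = 4831252*(-1734) - 705183337483 = -8377390968 - 705183337483 = -713560728451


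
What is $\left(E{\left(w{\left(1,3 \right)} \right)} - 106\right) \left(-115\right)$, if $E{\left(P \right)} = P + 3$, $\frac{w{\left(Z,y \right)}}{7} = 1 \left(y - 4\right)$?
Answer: $12650$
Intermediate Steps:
$w{\left(Z,y \right)} = -28 + 7 y$ ($w{\left(Z,y \right)} = 7 \cdot 1 \left(y - 4\right) = 7 \cdot 1 \left(-4 + y\right) = 7 \left(-4 + y\right) = -28 + 7 y$)
$E{\left(P \right)} = 3 + P$
$\left(E{\left(w{\left(1,3 \right)} \right)} - 106\right) \left(-115\right) = \left(\left(3 + \left(-28 + 7 \cdot 3\right)\right) - 106\right) \left(-115\right) = \left(\left(3 + \left(-28 + 21\right)\right) - 106\right) \left(-115\right) = \left(\left(3 - 7\right) - 106\right) \left(-115\right) = \left(-4 - 106\right) \left(-115\right) = \left(-110\right) \left(-115\right) = 12650$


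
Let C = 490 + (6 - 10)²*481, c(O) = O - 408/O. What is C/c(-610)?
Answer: -1248365/92923 ≈ -13.434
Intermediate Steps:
C = 8186 (C = 490 + (-4)²*481 = 490 + 16*481 = 490 + 7696 = 8186)
C/c(-610) = 8186/(-610 - 408/(-610)) = 8186/(-610 - 408*(-1/610)) = 8186/(-610 + 204/305) = 8186/(-185846/305) = 8186*(-305/185846) = -1248365/92923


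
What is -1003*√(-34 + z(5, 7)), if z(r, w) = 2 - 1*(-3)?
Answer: -1003*I*√29 ≈ -5401.3*I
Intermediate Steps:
z(r, w) = 5 (z(r, w) = 2 + 3 = 5)
-1003*√(-34 + z(5, 7)) = -1003*√(-34 + 5) = -1003*I*√29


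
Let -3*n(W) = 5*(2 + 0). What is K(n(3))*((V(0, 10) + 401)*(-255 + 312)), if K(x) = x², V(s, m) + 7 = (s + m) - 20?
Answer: 243200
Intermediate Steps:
V(s, m) = -27 + m + s (V(s, m) = -7 + ((s + m) - 20) = -7 + ((m + s) - 20) = -7 + (-20 + m + s) = -27 + m + s)
n(W) = -10/3 (n(W) = -5*(2 + 0)/3 = -5*2/3 = -⅓*10 = -10/3)
K(n(3))*((V(0, 10) + 401)*(-255 + 312)) = (-10/3)²*(((-27 + 10 + 0) + 401)*(-255 + 312)) = 100*((-17 + 401)*57)/9 = 100*(384*57)/9 = (100/9)*21888 = 243200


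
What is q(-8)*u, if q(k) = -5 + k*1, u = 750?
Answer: -9750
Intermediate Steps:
q(k) = -5 + k
q(-8)*u = (-5 - 8)*750 = -13*750 = -9750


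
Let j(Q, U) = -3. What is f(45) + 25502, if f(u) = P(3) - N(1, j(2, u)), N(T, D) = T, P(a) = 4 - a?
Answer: 25502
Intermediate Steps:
f(u) = 0 (f(u) = (4 - 1*3) - 1*1 = (4 - 3) - 1 = 1 - 1 = 0)
f(45) + 25502 = 0 + 25502 = 25502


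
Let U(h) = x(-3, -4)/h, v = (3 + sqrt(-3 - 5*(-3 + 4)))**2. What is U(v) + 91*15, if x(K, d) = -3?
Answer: 6*(-227*I + 2730*sqrt(2))/(-I + 12*sqrt(2)) ≈ 1365.0 + 0.17617*I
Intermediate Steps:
v = (3 + 2*I*sqrt(2))**2 (v = (3 + sqrt(-3 - 5*1))**2 = (3 + sqrt(-3 - 5))**2 = (3 + sqrt(-8))**2 = (3 + 2*I*sqrt(2))**2 ≈ 1.0 + 16.971*I)
U(h) = -3/h
U(v) + 91*15 = -3/(1 + 12*I*sqrt(2)) + 91*15 = -3/(1 + 12*I*sqrt(2)) + 1365 = 1365 - 3/(1 + 12*I*sqrt(2))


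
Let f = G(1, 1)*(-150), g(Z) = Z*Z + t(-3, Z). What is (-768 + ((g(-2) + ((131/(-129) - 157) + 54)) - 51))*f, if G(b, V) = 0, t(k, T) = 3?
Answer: 0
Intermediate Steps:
g(Z) = 3 + Z**2 (g(Z) = Z*Z + 3 = Z**2 + 3 = 3 + Z**2)
f = 0 (f = 0*(-150) = 0)
(-768 + ((g(-2) + ((131/(-129) - 157) + 54)) - 51))*f = (-768 + (((3 + (-2)**2) + ((131/(-129) - 157) + 54)) - 51))*0 = (-768 + (((3 + 4) + ((131*(-1/129) - 157) + 54)) - 51))*0 = (-768 + ((7 + ((-131/129 - 157) + 54)) - 51))*0 = (-768 + ((7 + (-20384/129 + 54)) - 51))*0 = (-768 + ((7 - 13418/129) - 51))*0 = (-768 + (-12515/129 - 51))*0 = (-768 - 19094/129)*0 = -118166/129*0 = 0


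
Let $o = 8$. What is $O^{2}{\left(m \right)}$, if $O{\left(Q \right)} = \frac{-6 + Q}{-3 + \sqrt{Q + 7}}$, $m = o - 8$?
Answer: $\frac{36}{\left(3 - \sqrt{7}\right)^{2}} \approx 286.87$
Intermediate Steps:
$m = 0$ ($m = 8 - 8 = 0$)
$O{\left(Q \right)} = \frac{-6 + Q}{-3 + \sqrt{7 + Q}}$
$O^{2}{\left(m \right)} = \left(\frac{-6 + 0}{-3 + \sqrt{7 + 0}}\right)^{2} = \left(\frac{1}{-3 + \sqrt{7}} \left(-6\right)\right)^{2} = \left(- \frac{6}{-3 + \sqrt{7}}\right)^{2} = \frac{36}{\left(-3 + \sqrt{7}\right)^{2}}$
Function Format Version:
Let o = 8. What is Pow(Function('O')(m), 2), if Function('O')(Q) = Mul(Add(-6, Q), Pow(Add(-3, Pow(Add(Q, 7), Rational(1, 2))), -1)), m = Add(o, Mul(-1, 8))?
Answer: Mul(36, Pow(Add(3, Mul(-1, Pow(7, Rational(1, 2)))), -2)) ≈ 286.87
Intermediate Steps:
m = 0 (m = Add(8, Mul(-1, 8)) = Add(8, -8) = 0)
Function('O')(Q) = Mul(Pow(Add(-3, Pow(Add(7, Q), Rational(1, 2))), -1), Add(-6, Q)) (Function('O')(Q) = Mul(Add(-6, Q), Pow(Add(-3, Pow(Add(7, Q), Rational(1, 2))), -1)) = Mul(Pow(Add(-3, Pow(Add(7, Q), Rational(1, 2))), -1), Add(-6, Q)))
Pow(Function('O')(m), 2) = Pow(Mul(Pow(Add(-3, Pow(Add(7, 0), Rational(1, 2))), -1), Add(-6, 0)), 2) = Pow(Mul(Pow(Add(-3, Pow(7, Rational(1, 2))), -1), -6), 2) = Pow(Mul(-6, Pow(Add(-3, Pow(7, Rational(1, 2))), -1)), 2) = Mul(36, Pow(Add(-3, Pow(7, Rational(1, 2))), -2))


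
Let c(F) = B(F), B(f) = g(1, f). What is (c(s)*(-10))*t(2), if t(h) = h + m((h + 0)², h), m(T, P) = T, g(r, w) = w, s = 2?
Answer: -120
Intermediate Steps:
B(f) = f
c(F) = F
t(h) = h + h² (t(h) = h + (h + 0)² = h + h²)
(c(s)*(-10))*t(2) = (2*(-10))*(2*(1 + 2)) = -40*3 = -20*6 = -120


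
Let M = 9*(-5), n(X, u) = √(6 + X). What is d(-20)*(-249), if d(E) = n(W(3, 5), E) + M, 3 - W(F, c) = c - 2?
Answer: 11205 - 249*√6 ≈ 10595.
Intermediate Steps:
W(F, c) = 5 - c (W(F, c) = 3 - (c - 2) = 3 - (-2 + c) = 3 + (2 - c) = 5 - c)
M = -45
d(E) = -45 + √6 (d(E) = √(6 + (5 - 1*5)) - 45 = √(6 + (5 - 5)) - 45 = √(6 + 0) - 45 = √6 - 45 = -45 + √6)
d(-20)*(-249) = (-45 + √6)*(-249) = 11205 - 249*√6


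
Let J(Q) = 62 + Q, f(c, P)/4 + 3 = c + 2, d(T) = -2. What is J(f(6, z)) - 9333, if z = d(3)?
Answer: -9251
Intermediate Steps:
z = -2
f(c, P) = -4 + 4*c (f(c, P) = -12 + 4*(c + 2) = -12 + 4*(2 + c) = -12 + (8 + 4*c) = -4 + 4*c)
J(f(6, z)) - 9333 = (62 + (-4 + 4*6)) - 9333 = (62 + (-4 + 24)) - 9333 = (62 + 20) - 9333 = 82 - 9333 = -9251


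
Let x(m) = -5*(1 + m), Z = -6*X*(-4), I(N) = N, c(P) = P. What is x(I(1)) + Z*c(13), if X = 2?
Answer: 614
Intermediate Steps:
Z = 48 (Z = -6*2*(-4) = -12*(-4) = 48)
x(m) = -5 - 5*m
x(I(1)) + Z*c(13) = (-5 - 5*1) + 48*13 = (-5 - 5) + 624 = -10 + 624 = 614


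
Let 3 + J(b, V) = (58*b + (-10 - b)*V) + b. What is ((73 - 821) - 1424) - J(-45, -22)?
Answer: 1256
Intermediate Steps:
J(b, V) = -3 + 59*b + V*(-10 - b) (J(b, V) = -3 + ((58*b + (-10 - b)*V) + b) = -3 + ((58*b + V*(-10 - b)) + b) = -3 + (59*b + V*(-10 - b)) = -3 + 59*b + V*(-10 - b))
((73 - 821) - 1424) - J(-45, -22) = ((73 - 821) - 1424) - (-3 - 10*(-22) + 59*(-45) - 1*(-22)*(-45)) = (-748 - 1424) - (-3 + 220 - 2655 - 990) = -2172 - 1*(-3428) = -2172 + 3428 = 1256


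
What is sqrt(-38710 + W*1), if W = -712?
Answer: I*sqrt(39422) ≈ 198.55*I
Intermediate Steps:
sqrt(-38710 + W*1) = sqrt(-38710 - 712*1) = sqrt(-38710 - 712) = sqrt(-39422) = I*sqrt(39422)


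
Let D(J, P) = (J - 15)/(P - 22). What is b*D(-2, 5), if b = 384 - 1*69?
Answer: 315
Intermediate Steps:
D(J, P) = (-15 + J)/(-22 + P)
b = 315 (b = 384 - 69 = 315)
b*D(-2, 5) = 315*((-15 - 2)/(-22 + 5)) = 315*(-17/(-17)) = 315*(-1/17*(-17)) = 315*1 = 315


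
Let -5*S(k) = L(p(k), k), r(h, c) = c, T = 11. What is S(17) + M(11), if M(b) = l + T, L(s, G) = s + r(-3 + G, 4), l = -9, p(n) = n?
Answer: -11/5 ≈ -2.2000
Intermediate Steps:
L(s, G) = 4 + s (L(s, G) = s + 4 = 4 + s)
S(k) = -4/5 - k/5 (S(k) = -(4 + k)/5 = -4/5 - k/5)
M(b) = 2 (M(b) = -9 + 11 = 2)
S(17) + M(11) = (-4/5 - 1/5*17) + 2 = (-4/5 - 17/5) + 2 = -21/5 + 2 = -11/5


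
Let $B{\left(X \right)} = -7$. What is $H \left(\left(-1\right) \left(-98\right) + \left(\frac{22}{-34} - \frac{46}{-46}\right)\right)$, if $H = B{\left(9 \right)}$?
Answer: $- \frac{11704}{17} \approx -688.47$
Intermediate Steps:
$H = -7$
$H \left(\left(-1\right) \left(-98\right) + \left(\frac{22}{-34} - \frac{46}{-46}\right)\right) = - 7 \left(\left(-1\right) \left(-98\right) + \left(\frac{22}{-34} - \frac{46}{-46}\right)\right) = - 7 \left(98 + \left(22 \left(- \frac{1}{34}\right) - -1\right)\right) = - 7 \left(98 + \left(- \frac{11}{17} + 1\right)\right) = - 7 \left(98 + \frac{6}{17}\right) = \left(-7\right) \frac{1672}{17} = - \frac{11704}{17}$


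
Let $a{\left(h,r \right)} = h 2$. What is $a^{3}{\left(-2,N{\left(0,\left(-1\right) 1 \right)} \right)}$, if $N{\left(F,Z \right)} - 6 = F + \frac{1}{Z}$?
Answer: $-64$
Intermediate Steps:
$N{\left(F,Z \right)} = 6 + F + \frac{1}{Z}$ ($N{\left(F,Z \right)} = 6 + \left(F + \frac{1}{Z}\right) = 6 + F + \frac{1}{Z}$)
$a{\left(h,r \right)} = 2 h$
$a^{3}{\left(-2,N{\left(0,\left(-1\right) 1 \right)} \right)} = \left(2 \left(-2\right)\right)^{3} = \left(-4\right)^{3} = -64$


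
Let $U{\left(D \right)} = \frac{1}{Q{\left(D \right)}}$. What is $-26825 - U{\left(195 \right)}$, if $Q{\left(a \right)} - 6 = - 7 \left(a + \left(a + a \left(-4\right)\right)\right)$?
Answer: $- \frac{73393201}{2736} \approx -26825.0$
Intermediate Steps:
$Q{\left(a \right)} = 6 + 14 a$ ($Q{\left(a \right)} = 6 - 7 \left(a + \left(a + a \left(-4\right)\right)\right) = 6 - 7 \left(a + \left(a - 4 a\right)\right) = 6 - 7 \left(a - 3 a\right) = 6 - 7 \left(- 2 a\right) = 6 + 14 a$)
$U{\left(D \right)} = \frac{1}{6 + 14 D}$
$-26825 - U{\left(195 \right)} = -26825 - \frac{1}{2 \left(3 + 7 \cdot 195\right)} = -26825 - \frac{1}{2 \left(3 + 1365\right)} = -26825 - \frac{1}{2 \cdot 1368} = -26825 - \frac{1}{2} \cdot \frac{1}{1368} = -26825 - \frac{1}{2736} = - \frac{73393201}{2736}$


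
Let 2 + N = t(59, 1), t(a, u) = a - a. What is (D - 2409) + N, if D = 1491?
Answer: -920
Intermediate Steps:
t(a, u) = 0
N = -2 (N = -2 + 0 = -2)
(D - 2409) + N = (1491 - 2409) - 2 = -918 - 2 = -920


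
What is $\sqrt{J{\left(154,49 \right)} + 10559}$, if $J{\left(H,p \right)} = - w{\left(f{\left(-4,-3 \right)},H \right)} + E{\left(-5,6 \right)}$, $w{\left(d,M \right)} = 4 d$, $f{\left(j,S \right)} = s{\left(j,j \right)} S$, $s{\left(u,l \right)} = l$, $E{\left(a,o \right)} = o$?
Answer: $\sqrt{10517} \approx 102.55$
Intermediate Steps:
$f{\left(j,S \right)} = S j$ ($f{\left(j,S \right)} = j S = S j$)
$J{\left(H,p \right)} = -42$ ($J{\left(H,p \right)} = - 4 \left(\left(-3\right) \left(-4\right)\right) + 6 = - 4 \cdot 12 + 6 = \left(-1\right) 48 + 6 = -48 + 6 = -42$)
$\sqrt{J{\left(154,49 \right)} + 10559} = \sqrt{-42 + 10559} = \sqrt{10517}$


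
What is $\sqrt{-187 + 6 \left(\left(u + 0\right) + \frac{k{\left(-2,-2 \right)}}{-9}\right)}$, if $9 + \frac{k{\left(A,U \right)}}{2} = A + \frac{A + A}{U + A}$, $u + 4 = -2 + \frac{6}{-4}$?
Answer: $\frac{4 i \sqrt{123}}{3} \approx 14.787 i$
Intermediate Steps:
$u = - \frac{15}{2}$ ($u = -4 - \left(2 - \frac{6}{-4}\right) = -4 + \left(-2 + 6 \left(- \frac{1}{4}\right)\right) = -4 - \frac{7}{2} = - \frac{15}{2} \approx -7.5$)
$k{\left(A,U \right)} = -18 + 2 A + \frac{4 A}{A + U}$ ($k{\left(A,U \right)} = -18 + 2 \left(A + \frac{A + A}{U + A}\right) = -18 + 2 \left(A + \frac{2 A}{A + U}\right) = -18 + \left(2 A + \frac{4 A}{A + U}\right) = -18 + 2 A + \frac{4 A}{A + U}$)
$\sqrt{-187 + 6 \left(\left(u + 0\right) + \frac{k{\left(-2,-2 \right)}}{-9}\right)} = \sqrt{-187 + 6 \left(\left(- \frac{15}{2} + 0\right) + \frac{2 \frac{1}{-2 - 2} \left(\left(-2\right)^{2} - -18 - -14 - -4\right)}{-9}\right)} = \sqrt{-187 + 6 \left(- \frac{15}{2} + \frac{2 \left(4 + 18 + 14 + 4\right)}{-4} \left(- \frac{1}{9}\right)\right)} = \sqrt{-187 + 6 \left(- \frac{15}{2} + 2 \left(- \frac{1}{4}\right) 40 \left(- \frac{1}{9}\right)\right)} = \sqrt{-187 + 6 \left(- \frac{15}{2} - - \frac{20}{9}\right)} = \sqrt{-187 + 6 \left(- \frac{15}{2} + \frac{20}{9}\right)} = \sqrt{-187 + 6 \left(- \frac{95}{18}\right)} = \sqrt{-187 - \frac{95}{3}} = \sqrt{- \frac{656}{3}} = \frac{4 i \sqrt{123}}{3}$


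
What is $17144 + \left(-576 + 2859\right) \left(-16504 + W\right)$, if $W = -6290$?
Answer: $-52021558$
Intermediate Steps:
$17144 + \left(-576 + 2859\right) \left(-16504 + W\right) = 17144 + \left(-576 + 2859\right) \left(-16504 - 6290\right) = 17144 + 2283 \left(-22794\right) = 17144 - 52038702 = -52021558$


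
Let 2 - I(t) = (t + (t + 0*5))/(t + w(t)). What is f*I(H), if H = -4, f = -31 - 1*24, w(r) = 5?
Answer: -550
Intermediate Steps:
f = -55 (f = -31 - 24 = -55)
I(t) = 2 - 2*t/(5 + t) (I(t) = 2 - (t + (t + 0*5))/(t + 5) = 2 - (t + (t + 0))/(5 + t) = 2 - (t + t)/(5 + t) = 2 - 2*t/(5 + t))
f*I(H) = -550/(5 - 4) = -550/1 = -550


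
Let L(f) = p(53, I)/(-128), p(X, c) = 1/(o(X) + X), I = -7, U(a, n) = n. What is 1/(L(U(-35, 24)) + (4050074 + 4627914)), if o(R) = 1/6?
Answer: 20416/177169803005 ≈ 1.1523e-7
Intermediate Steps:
o(R) = 1/6
p(X, c) = 1/(1/6 + X)
L(f) = -3/20416 (L(f) = (6/(1 + 6*53))/(-128) = (6/(1 + 318))*(-1/128) = (6/319)*(-1/128) = -3/20416)
1/(L(U(-35, 24)) + (4050074 + 4627914)) = 1/(-3/20416 + (4050074 + 4627914)) = 1/(-3/20416 + 8677988) = 1/(177169803005/20416) = 20416/177169803005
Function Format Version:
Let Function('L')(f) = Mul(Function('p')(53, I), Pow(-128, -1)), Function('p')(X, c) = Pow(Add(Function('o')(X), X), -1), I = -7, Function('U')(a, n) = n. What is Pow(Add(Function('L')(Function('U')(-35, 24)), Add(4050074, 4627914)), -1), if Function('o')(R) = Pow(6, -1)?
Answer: Rational(20416, 177169803005) ≈ 1.1523e-7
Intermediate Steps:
Function('o')(R) = Rational(1, 6)
Function('p')(X, c) = Pow(Add(Rational(1, 6), X), -1)
Function('L')(f) = Rational(-3, 20416) (Function('L')(f) = Mul(Mul(6, Pow(Add(1, Mul(6, 53)), -1)), Pow(-128, -1)) = Mul(Mul(6, Pow(Add(1, 318), -1)), Rational(-1, 128)) = Mul(Mul(6, Pow(319, -1)), Rational(-1, 128)) = Mul(Mul(6, Rational(1, 319)), Rational(-1, 128)) = Mul(Rational(6, 319), Rational(-1, 128)) = Rational(-3, 20416))
Pow(Add(Function('L')(Function('U')(-35, 24)), Add(4050074, 4627914)), -1) = Pow(Add(Rational(-3, 20416), Add(4050074, 4627914)), -1) = Pow(Add(Rational(-3, 20416), 8677988), -1) = Pow(Rational(177169803005, 20416), -1) = Rational(20416, 177169803005)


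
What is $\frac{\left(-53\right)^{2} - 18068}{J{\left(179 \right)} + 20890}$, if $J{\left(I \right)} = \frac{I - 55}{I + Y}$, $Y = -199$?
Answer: $- \frac{76295}{104419} \approx -0.73066$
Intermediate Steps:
$J{\left(I \right)} = \frac{-55 + I}{-199 + I}$ ($J{\left(I \right)} = \frac{I - 55}{I - 199} = \frac{-55 + I}{-199 + I}$)
$\frac{\left(-53\right)^{2} - 18068}{J{\left(179 \right)} + 20890} = \frac{\left(-53\right)^{2} - 18068}{\frac{-55 + 179}{-199 + 179} + 20890} = \frac{2809 - 18068}{\frac{1}{-20} \cdot 124 + 20890} = \frac{2809 - 18068}{\left(- \frac{1}{20}\right) 124 + 20890} = - \frac{15259}{- \frac{31}{5} + 20890} = - \frac{15259}{\frac{104419}{5}} = \left(-15259\right) \frac{5}{104419} = - \frac{76295}{104419}$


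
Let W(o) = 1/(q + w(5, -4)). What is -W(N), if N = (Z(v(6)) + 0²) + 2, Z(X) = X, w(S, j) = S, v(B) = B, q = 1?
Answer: -⅙ ≈ -0.16667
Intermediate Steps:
N = 8 (N = (6 + 0²) + 2 = (6 + 0) + 2 = 6 + 2 = 8)
W(o) = ⅙ (W(o) = 1/(1 + 5) = 1/6 = ⅙)
-W(N) = -1*⅙ = -⅙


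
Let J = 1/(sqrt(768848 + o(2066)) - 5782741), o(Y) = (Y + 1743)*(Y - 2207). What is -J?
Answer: 5782741/33440093241302 + sqrt(231779)/33440093241302 ≈ 1.7294e-7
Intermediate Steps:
o(Y) = (-2207 + Y)*(1743 + Y) (o(Y) = (1743 + Y)*(-2207 + Y) = (-2207 + Y)*(1743 + Y))
J = 1/(-5782741 + sqrt(231779)) (J = 1/(sqrt(768848 + (-3846801 + 2066**2 - 464*2066)) - 5782741) = 1/(sqrt(768848 + (-3846801 + 4268356 - 958624)) - 5782741) = 1/(sqrt(768848 - 537069) - 5782741) = 1/(sqrt(231779) - 5782741) = 1/(-5782741 + sqrt(231779)) ≈ -1.7294e-7)
-J = -(-5782741/33440093241302 - sqrt(231779)/33440093241302) = 5782741/33440093241302 + sqrt(231779)/33440093241302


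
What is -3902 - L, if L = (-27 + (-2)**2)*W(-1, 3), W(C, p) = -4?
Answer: -3994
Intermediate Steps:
L = 92 (L = (-27 + (-2)**2)*(-4) = (-27 + 4)*(-4) = -23*(-4) = 92)
-3902 - L = -3902 - 1*92 = -3902 - 92 = -3994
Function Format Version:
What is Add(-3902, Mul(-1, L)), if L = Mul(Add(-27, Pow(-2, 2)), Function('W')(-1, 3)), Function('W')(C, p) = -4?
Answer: -3994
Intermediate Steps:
L = 92 (L = Mul(Add(-27, Pow(-2, 2)), -4) = Mul(Add(-27, 4), -4) = Mul(-23, -4) = 92)
Add(-3902, Mul(-1, L)) = Add(-3902, Mul(-1, 92)) = Add(-3902, -92) = -3994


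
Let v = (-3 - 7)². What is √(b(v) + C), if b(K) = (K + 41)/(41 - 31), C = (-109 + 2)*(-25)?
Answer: √268910/10 ≈ 51.857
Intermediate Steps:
v = 100 (v = (-10)² = 100)
C = 2675 (C = -107*(-25) = 2675)
b(K) = 41/10 + K/10 (b(K) = (41 + K)/10 = (41 + K)*(⅒) = 41/10 + K/10)
√(b(v) + C) = √((41/10 + (⅒)*100) + 2675) = √((41/10 + 10) + 2675) = √(141/10 + 2675) = √(26891/10) = √268910/10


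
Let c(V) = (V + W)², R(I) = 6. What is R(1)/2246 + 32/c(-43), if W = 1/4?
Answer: 662699/32837643 ≈ 0.020181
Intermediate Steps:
W = ¼ ≈ 0.25000
c(V) = (¼ + V)² (c(V) = (V + ¼)² = (¼ + V)²)
R(1)/2246 + 32/c(-43) = 6/2246 + 32/(((1 + 4*(-43))²/16)) = 6*(1/2246) + 32/(((1 - 172)²/16)) = 3/1123 + 32/(((1/16)*(-171)²)) = 3/1123 + 32/(((1/16)*29241)) = 3/1123 + 32/(29241/16) = 3/1123 + 32*(16/29241) = 3/1123 + 512/29241 = 662699/32837643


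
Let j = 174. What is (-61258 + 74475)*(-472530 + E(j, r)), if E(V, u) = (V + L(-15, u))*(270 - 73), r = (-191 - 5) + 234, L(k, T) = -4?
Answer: -5802791680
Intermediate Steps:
r = 38 (r = -196 + 234 = 38)
E(V, u) = -788 + 197*V (E(V, u) = (V - 4)*(270 - 73) = (-4 + V)*197 = -788 + 197*V)
(-61258 + 74475)*(-472530 + E(j, r)) = (-61258 + 74475)*(-472530 + (-788 + 197*174)) = 13217*(-472530 + (-788 + 34278)) = 13217*(-472530 + 33490) = 13217*(-439040) = -5802791680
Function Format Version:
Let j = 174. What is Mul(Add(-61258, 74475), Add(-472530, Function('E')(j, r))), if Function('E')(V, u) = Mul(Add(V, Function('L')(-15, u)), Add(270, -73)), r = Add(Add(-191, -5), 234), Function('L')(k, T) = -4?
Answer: -5802791680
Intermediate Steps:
r = 38 (r = Add(-196, 234) = 38)
Function('E')(V, u) = Add(-788, Mul(197, V)) (Function('E')(V, u) = Mul(Add(V, -4), Add(270, -73)) = Mul(Add(-4, V), 197) = Add(-788, Mul(197, V)))
Mul(Add(-61258, 74475), Add(-472530, Function('E')(j, r))) = Mul(Add(-61258, 74475), Add(-472530, Add(-788, Mul(197, 174)))) = Mul(13217, Add(-472530, Add(-788, 34278))) = Mul(13217, Add(-472530, 33490)) = Mul(13217, -439040) = -5802791680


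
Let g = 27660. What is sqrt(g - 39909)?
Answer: 3*I*sqrt(1361) ≈ 110.68*I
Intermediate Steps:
sqrt(g - 39909) = sqrt(27660 - 39909) = sqrt(-12249) = 3*I*sqrt(1361)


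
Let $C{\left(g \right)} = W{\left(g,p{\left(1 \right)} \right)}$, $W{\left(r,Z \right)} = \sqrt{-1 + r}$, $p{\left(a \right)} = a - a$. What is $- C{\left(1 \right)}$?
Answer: $0$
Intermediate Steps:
$p{\left(a \right)} = 0$
$C{\left(g \right)} = \sqrt{-1 + g}$
$- C{\left(1 \right)} = - \sqrt{-1 + 1} = - \sqrt{0} = \left(-1\right) 0 = 0$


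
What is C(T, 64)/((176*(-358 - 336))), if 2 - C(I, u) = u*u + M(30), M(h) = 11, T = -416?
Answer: 4105/122144 ≈ 0.033608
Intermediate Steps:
C(I, u) = -9 - u² (C(I, u) = 2 - (u*u + 11) = 2 - (u² + 11) = 2 - (11 + u²) = 2 + (-11 - u²) = -9 - u²)
C(T, 64)/((176*(-358 - 336))) = (-9 - 1*64²)/((176*(-358 - 336))) = (-9 - 1*4096)/((176*(-694))) = (-9 - 4096)/(-122144) = -4105*(-1/122144) = 4105/122144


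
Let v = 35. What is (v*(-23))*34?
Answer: -27370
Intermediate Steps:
(v*(-23))*34 = (35*(-23))*34 = -805*34 = -27370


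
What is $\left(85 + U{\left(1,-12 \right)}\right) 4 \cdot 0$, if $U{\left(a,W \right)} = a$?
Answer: $0$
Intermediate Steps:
$\left(85 + U{\left(1,-12 \right)}\right) 4 \cdot 0 = \left(85 + 1\right) 4 \cdot 0 = 86 \cdot 0 = 0$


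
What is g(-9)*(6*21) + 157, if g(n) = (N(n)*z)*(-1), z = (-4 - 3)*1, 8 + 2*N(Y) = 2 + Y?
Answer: -6458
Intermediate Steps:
N(Y) = -3 + Y/2 (N(Y) = -4 + (2 + Y)/2 = -4 + (1 + Y/2) = -3 + Y/2)
z = -7 (z = -7*1 = -7)
g(n) = -21 + 7*n/2 (g(n) = ((-3 + n/2)*(-7))*(-1) = (21 - 7*n/2)*(-1) = -21 + 7*n/2)
g(-9)*(6*21) + 157 = (-21 + (7/2)*(-9))*(6*21) + 157 = (-21 - 63/2)*126 + 157 = -105/2*126 + 157 = -6615 + 157 = -6458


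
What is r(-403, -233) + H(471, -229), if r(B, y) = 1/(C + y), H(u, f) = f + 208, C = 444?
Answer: -4430/211 ≈ -20.995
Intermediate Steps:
H(u, f) = 208 + f
r(B, y) = 1/(444 + y)
r(-403, -233) + H(471, -229) = 1/(444 - 233) + (208 - 229) = 1/211 - 21 = -4430/211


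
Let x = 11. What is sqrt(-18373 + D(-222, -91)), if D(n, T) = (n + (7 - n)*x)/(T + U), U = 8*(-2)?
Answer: 4*I*sqrt(13162391)/107 ≈ 135.63*I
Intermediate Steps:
U = -16
D(n, T) = (77 - 10*n)/(-16 + T) (D(n, T) = (n + (7 - n)*11)/(T - 16) = (n + (77 - 11*n))/(-16 + T) = (77 - 10*n)/(-16 + T))
sqrt(-18373 + D(-222, -91)) = sqrt(-18373 + (77 - 10*(-222))/(-16 - 91)) = sqrt(-18373 + (77 + 2220)/(-107)) = sqrt(-18373 - 1/107*2297) = sqrt(-18373 - 2297/107) = sqrt(-1968208/107) = 4*I*sqrt(13162391)/107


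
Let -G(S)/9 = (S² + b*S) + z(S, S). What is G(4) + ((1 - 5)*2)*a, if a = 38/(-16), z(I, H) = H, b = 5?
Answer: -341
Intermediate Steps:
G(S) = -54*S - 9*S² (G(S) = -9*((S² + 5*S) + S) = -9*(S² + 6*S) = -54*S - 9*S²)
a = -19/8 (a = 38*(-1/16) = -19/8 ≈ -2.3750)
G(4) + ((1 - 5)*2)*a = 9*4*(-6 - 1*4) + ((1 - 5)*2)*(-19/8) = 9*4*(-6 - 4) - 4*2*(-19/8) = 9*4*(-10) - 8*(-19/8) = -360 + 19 = -341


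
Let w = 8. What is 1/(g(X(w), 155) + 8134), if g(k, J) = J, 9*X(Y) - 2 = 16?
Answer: 1/8289 ≈ 0.00012064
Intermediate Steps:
X(Y) = 2 (X(Y) = 2/9 + (⅑)*16 = 2/9 + 16/9 = 2)
1/(g(X(w), 155) + 8134) = 1/(155 + 8134) = 1/8289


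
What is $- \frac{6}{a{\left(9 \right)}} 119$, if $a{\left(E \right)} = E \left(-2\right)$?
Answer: $\frac{119}{3} \approx 39.667$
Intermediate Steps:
$a{\left(E \right)} = - 2 E$
$- \frac{6}{a{\left(9 \right)}} 119 = - \frac{6}{\left(-2\right) 9} \cdot 119 = - \frac{6}{-18} \cdot 119 = \left(-6\right) \left(- \frac{1}{18}\right) 119 = \frac{1}{3} \cdot 119 = \frac{119}{3}$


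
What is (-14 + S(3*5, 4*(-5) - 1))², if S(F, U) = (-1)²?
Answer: 169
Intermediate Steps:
S(F, U) = 1
(-14 + S(3*5, 4*(-5) - 1))² = (-14 + 1)² = (-13)² = 169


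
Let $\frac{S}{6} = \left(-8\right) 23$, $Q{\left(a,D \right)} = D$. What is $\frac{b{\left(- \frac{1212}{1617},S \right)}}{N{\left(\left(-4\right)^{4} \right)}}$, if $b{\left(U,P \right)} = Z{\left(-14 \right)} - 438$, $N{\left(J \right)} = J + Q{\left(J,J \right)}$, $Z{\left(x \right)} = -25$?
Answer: $- \frac{463}{512} \approx -0.9043$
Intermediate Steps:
$S = -1104$ ($S = 6 \left(\left(-8\right) 23\right) = 6 \left(-184\right) = -1104$)
$N{\left(J \right)} = 2 J$ ($N{\left(J \right)} = J + J = 2 J$)
$b{\left(U,P \right)} = -463$ ($b{\left(U,P \right)} = -25 - 438 = -463$)
$\frac{b{\left(- \frac{1212}{1617},S \right)}}{N{\left(\left(-4\right)^{4} \right)}} = - \frac{463}{2 \left(-4\right)^{4}} = - \frac{463}{2 \cdot 256} = - \frac{463}{512}$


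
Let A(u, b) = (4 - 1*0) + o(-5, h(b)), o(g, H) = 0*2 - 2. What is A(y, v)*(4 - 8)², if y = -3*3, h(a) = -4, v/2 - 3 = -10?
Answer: 32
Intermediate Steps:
v = -14 (v = 6 + 2*(-10) = 6 - 20 = -14)
o(g, H) = -2 (o(g, H) = 0 - 2 = -2)
y = -9
A(u, b) = 2 (A(u, b) = (4 - 1*0) - 2 = (4 + 0) - 2 = 4 - 2 = 2)
A(y, v)*(4 - 8)² = 2*(4 - 8)² = 2*(-4)² = 2*16 = 32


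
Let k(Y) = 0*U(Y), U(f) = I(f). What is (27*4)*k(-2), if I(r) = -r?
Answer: 0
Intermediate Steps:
U(f) = -f
k(Y) = 0 (k(Y) = 0*(-Y) = 0)
(27*4)*k(-2) = (27*4)*0 = 108*0 = 0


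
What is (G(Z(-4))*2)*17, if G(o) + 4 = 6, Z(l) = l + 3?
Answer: 68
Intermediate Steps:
Z(l) = 3 + l
G(o) = 2 (G(o) = -4 + 6 = 2)
(G(Z(-4))*2)*17 = (2*2)*17 = 4*17 = 68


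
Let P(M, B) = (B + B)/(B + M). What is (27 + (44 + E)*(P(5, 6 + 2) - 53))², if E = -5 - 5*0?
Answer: 3968064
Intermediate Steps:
E = -5 (E = -5 + 0 = -5)
P(M, B) = 2*B/(B + M) (P(M, B) = (2*B)/(B + M) = 2*B/(B + M))
(27 + (44 + E)*(P(5, 6 + 2) - 53))² = (27 + (44 - 5)*(2*(6 + 2)/((6 + 2) + 5) - 53))² = (27 + 39*(2*8/(8 + 5) - 53))² = (27 + 39*(2*8/13 - 53))² = (27 + 39*(2*8*(1/13) - 53))² = (27 + 39*(16/13 - 53))² = (27 + 39*(-673/13))² = (27 - 2019)² = (-1992)² = 3968064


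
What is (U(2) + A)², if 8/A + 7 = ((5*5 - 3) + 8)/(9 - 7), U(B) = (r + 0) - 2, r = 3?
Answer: 4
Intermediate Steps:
U(B) = 1 (U(B) = (3 + 0) - 2 = 3 - 2 = 1)
A = 1 (A = 8/(-7 + ((5*5 - 3) + 8)/(9 - 7)) = 8/(-7 + ((25 - 3) + 8)/2) = 8/(-7 + (22 + 8)*(½)) = 8/(-7 + 30*(½)) = 8/(-7 + 15) = 8/8 = 8*(⅛) = 1)
(U(2) + A)² = (1 + 1)² = 2² = 4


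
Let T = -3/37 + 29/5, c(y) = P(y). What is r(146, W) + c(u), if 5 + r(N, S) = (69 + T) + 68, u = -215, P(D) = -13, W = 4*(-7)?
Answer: 23073/185 ≈ 124.72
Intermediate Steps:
W = -28
c(y) = -13
T = 1058/185 (T = -3*1/37 + 29*(⅕) = -3/37 + 29/5 = 1058/185 ≈ 5.7189)
r(N, S) = 25478/185 (r(N, S) = -5 + ((69 + 1058/185) + 68) = -5 + (13823/185 + 68) = -5 + 26403/185 = 25478/185)
r(146, W) + c(u) = 25478/185 - 13 = 23073/185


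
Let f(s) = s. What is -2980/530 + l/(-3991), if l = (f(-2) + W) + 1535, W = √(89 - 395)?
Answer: -1270567/211523 - 3*I*√34/3991 ≈ -6.0068 - 0.0043831*I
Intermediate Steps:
W = 3*I*√34 (W = √(-306) = 3*I*√34 ≈ 17.493*I)
l = 1533 + 3*I*√34 (l = (-2 + 3*I*√34) + 1535 = 1533 + 3*I*√34 ≈ 1533.0 + 17.493*I)
-2980/530 + l/(-3991) = -2980/530 + (1533 + 3*I*√34)/(-3991) = -2980*1/530 + (1533 + 3*I*√34)*(-1/3991) = -298/53 + (-1533/3991 - 3*I*√34/3991) = -1270567/211523 - 3*I*√34/3991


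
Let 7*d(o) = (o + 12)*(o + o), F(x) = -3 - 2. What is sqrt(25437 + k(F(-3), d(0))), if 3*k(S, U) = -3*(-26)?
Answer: sqrt(25463) ≈ 159.57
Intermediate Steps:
F(x) = -5
d(o) = 2*o*(12 + o)/7 (d(o) = ((o + 12)*(o + o))/7 = ((12 + o)*(2*o))/7 = (2*o*(12 + o))/7 = 2*o*(12 + o)/7)
k(S, U) = 26 (k(S, U) = (-3*(-26))/3 = (1/3)*78 = 26)
sqrt(25437 + k(F(-3), d(0))) = sqrt(25437 + 26) = sqrt(25463)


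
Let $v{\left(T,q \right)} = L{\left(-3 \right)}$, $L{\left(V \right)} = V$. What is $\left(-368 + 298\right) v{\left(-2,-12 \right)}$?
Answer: $210$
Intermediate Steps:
$v{\left(T,q \right)} = -3$
$\left(-368 + 298\right) v{\left(-2,-12 \right)} = \left(-368 + 298\right) \left(-3\right) = \left(-70\right) \left(-3\right) = 210$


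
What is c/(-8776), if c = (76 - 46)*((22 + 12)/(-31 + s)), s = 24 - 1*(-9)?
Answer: -255/4388 ≈ -0.058113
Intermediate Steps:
s = 33 (s = 24 + 9 = 33)
c = 510 (c = (76 - 46)*((22 + 12)/(-31 + 33)) = 30*(34/2) = 30*(34*(½)) = 30*17 = 510)
c/(-8776) = 510/(-8776) = 510*(-1/8776) = -255/4388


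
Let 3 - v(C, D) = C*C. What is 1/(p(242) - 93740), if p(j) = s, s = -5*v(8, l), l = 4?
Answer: -1/93435 ≈ -1.0703e-5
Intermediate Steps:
v(C, D) = 3 - C² (v(C, D) = 3 - C*C = 3 - C²)
s = 305 (s = -5*(3 - 1*8²) = -5*(3 - 1*64) = -5*(3 - 64) = -5*(-61) = 305)
p(j) = 305
1/(p(242) - 93740) = 1/(305 - 93740) = 1/(-93435) = -1/93435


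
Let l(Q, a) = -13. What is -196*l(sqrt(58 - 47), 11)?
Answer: 2548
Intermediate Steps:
-196*l(sqrt(58 - 47), 11) = -196*(-13) = -1*(-2548) = 2548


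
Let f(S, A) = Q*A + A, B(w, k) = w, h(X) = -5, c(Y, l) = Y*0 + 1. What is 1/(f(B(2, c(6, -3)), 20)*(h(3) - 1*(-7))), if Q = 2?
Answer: 1/120 ≈ 0.0083333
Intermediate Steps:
c(Y, l) = 1 (c(Y, l) = 0 + 1 = 1)
f(S, A) = 3*A (f(S, A) = 2*A + A = 3*A)
1/(f(B(2, c(6, -3)), 20)*(h(3) - 1*(-7))) = 1/((3*20)*(-5 - 1*(-7))) = 1/(60*(-5 + 7)) = 1/(60*2) = 1/120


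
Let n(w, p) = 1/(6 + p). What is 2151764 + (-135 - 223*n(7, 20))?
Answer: 55942131/26 ≈ 2.1516e+6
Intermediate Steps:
2151764 + (-135 - 223*n(7, 20)) = 2151764 + (-135 - 223/(6 + 20)) = 2151764 + (-135 - 223/26) = 2151764 - 3733/26 = 55942131/26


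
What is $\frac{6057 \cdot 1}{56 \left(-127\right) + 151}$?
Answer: $- \frac{6057}{6961} \approx -0.87013$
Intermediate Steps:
$\frac{6057 \cdot 1}{56 \left(-127\right) + 151} = \frac{6057}{-7112 + 151} = \frac{6057}{-6961} = 6057 \left(- \frac{1}{6961}\right) = - \frac{6057}{6961}$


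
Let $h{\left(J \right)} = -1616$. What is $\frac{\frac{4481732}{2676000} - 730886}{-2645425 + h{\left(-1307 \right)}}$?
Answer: $\frac{488961613567}{1770870429000} \approx 0.27611$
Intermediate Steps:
$\frac{\frac{4481732}{2676000} - 730886}{-2645425 + h{\left(-1307 \right)}} = \frac{\frac{4481732}{2676000} - 730886}{-2645425 - 1616} = \frac{4481732 \cdot \frac{1}{2676000} - 730886}{-2647041} = \left(\frac{1120433}{669000} - 730886\right) \left(- \frac{1}{2647041}\right) = \left(- \frac{488961613567}{669000}\right) \left(- \frac{1}{2647041}\right) = \frac{488961613567}{1770870429000}$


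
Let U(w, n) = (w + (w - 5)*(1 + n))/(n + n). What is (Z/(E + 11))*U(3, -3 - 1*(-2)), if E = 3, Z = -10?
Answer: 15/14 ≈ 1.0714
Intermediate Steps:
U(w, n) = (w + (1 + n)*(-5 + w))/(2*n) (U(w, n) = (w + (-5 + w)*(1 + n))/((2*n)) = (w + (1 + n)*(-5 + w))*(1/(2*n)) = (w + (1 + n)*(-5 + w))/(2*n))
(Z/(E + 11))*U(3, -3 - 1*(-2)) = (-10/(3 + 11))*((-5 + 2*3 + (-3 - 1*(-2))*(-5 + 3))/(2*(-3 - 1*(-2)))) = (-10/14)*((-5 + 6 + (-3 + 2)*(-2))/(2*(-3 + 2))) = (-10*1/14)*((½)*(-5 + 6 - 1*(-2))/(-1)) = -5*(-1)*(-5 + 6 + 2)/14 = -5*(-1)*3/14 = -5/7*(-3/2) = 15/14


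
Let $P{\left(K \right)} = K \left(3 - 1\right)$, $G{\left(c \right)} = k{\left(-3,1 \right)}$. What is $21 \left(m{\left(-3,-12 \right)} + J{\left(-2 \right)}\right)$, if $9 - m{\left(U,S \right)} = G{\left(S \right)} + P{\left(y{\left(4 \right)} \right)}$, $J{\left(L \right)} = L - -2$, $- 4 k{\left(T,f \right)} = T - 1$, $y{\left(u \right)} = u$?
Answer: $0$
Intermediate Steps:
$k{\left(T,f \right)} = \frac{1}{4} - \frac{T}{4}$ ($k{\left(T,f \right)} = - \frac{T - 1}{4} = - \frac{-1 + T}{4} = \frac{1}{4} - \frac{T}{4}$)
$G{\left(c \right)} = 1$ ($G{\left(c \right)} = \frac{1}{4} - - \frac{3}{4} = \frac{1}{4} + \frac{3}{4} = 1$)
$J{\left(L \right)} = 2 + L$ ($J{\left(L \right)} = L + 2 = 2 + L$)
$P{\left(K \right)} = 2 K$ ($P{\left(K \right)} = K 2 = 2 K$)
$m{\left(U,S \right)} = 0$ ($m{\left(U,S \right)} = 9 - \left(1 + 2 \cdot 4\right) = 9 - \left(1 + 8\right) = 9 - 9 = 0$)
$21 \left(m{\left(-3,-12 \right)} + J{\left(-2 \right)}\right) = 21 \left(0 + \left(2 - 2\right)\right) = 21 \left(0 + 0\right) = 21 \cdot 0 = 0$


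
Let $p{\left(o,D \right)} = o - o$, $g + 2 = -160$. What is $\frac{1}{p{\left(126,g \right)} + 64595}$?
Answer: $\frac{1}{64595} \approx 1.5481 \cdot 10^{-5}$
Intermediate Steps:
$g = -162$ ($g = -2 - 160 = -162$)
$p{\left(o,D \right)} = 0$
$\frac{1}{p{\left(126,g \right)} + 64595} = \frac{1}{0 + 64595} = \frac{1}{64595}$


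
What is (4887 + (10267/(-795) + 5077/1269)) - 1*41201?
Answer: -12214851026/336285 ≈ -36323.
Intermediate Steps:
(4887 + (10267/(-795) + 5077/1269)) - 1*41201 = (4887 + (10267*(-1/795) + 5077*(1/1269))) - 41201 = (4887 + (-10267/795 + 5077/1269)) - 41201 = (4887 - 2997536/336285) - 41201 = 1640427259/336285 - 41201 = -12214851026/336285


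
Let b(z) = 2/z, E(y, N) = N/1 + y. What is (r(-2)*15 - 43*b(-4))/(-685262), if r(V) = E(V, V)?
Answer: 77/1370524 ≈ 5.6183e-5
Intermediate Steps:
E(y, N) = N + y (E(y, N) = 1*N + y = N + y)
r(V) = 2*V (r(V) = V + V = 2*V)
(r(-2)*15 - 43*b(-4))/(-685262) = ((2*(-2))*15 - 86/(-4))/(-685262) = (-4*15 - 86*(-1)/4)*(-1/685262) = (-60 - 43*(-½))*(-1/685262) = (-60 + 43/2)*(-1/685262) = -77/2*(-1/685262) = 77/1370524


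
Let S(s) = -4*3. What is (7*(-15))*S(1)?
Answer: 1260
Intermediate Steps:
S(s) = -12
(7*(-15))*S(1) = (7*(-15))*(-12) = -105*(-12) = 1260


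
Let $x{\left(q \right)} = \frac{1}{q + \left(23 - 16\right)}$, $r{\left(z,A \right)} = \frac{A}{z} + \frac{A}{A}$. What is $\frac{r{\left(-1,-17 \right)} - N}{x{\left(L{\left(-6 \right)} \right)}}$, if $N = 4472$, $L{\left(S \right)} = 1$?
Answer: $-35632$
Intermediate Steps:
$r{\left(z,A \right)} = 1 + \frac{A}{z}$ ($r{\left(z,A \right)} = \frac{A}{z} + 1 = 1 + \frac{A}{z}$)
$x{\left(q \right)} = \frac{1}{7 + q}$ ($x{\left(q \right)} = \frac{1}{q + 7} = \frac{1}{7 + q}$)
$\frac{r{\left(-1,-17 \right)} - N}{x{\left(L{\left(-6 \right)} \right)}} = \frac{\frac{-17 - 1}{-1} - 4472}{\frac{1}{7 + 1}} = \frac{\left(-1\right) \left(-18\right) - 4472}{\frac{1}{8}} = \left(18 - 4472\right) \frac{1}{\frac{1}{8}} = \left(-4454\right) 8 = -35632$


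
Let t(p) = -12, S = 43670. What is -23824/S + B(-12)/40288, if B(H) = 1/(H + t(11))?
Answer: -11517877579/21112523520 ≈ -0.54555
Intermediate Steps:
B(H) = 1/(-12 + H) (B(H) = 1/(H - 12) = 1/(-12 + H))
-23824/S + B(-12)/40288 = -23824/43670 + 1/(-12 - 12*40288) = -23824*1/43670 + (1/40288)/(-24) = -11912/21835 - 1/24*1/40288 = -11912/21835 - 1/966912 = -11517877579/21112523520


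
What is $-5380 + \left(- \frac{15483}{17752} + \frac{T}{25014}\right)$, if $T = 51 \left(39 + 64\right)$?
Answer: $- \frac{398212520191}{74008088} \approx -5380.7$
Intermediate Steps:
$T = 5253$ ($T = 51 \cdot 103 = 5253$)
$-5380 + \left(- \frac{15483}{17752} + \frac{T}{25014}\right) = -5380 + \left(- \frac{15483}{17752} + \frac{5253}{25014}\right) = -5380 + \left(\left(-15483\right) \frac{1}{17752} + 5253 \cdot \frac{1}{25014}\right) = -5380 + \left(- \frac{15483}{17752} + \frac{1751}{8338}\right) = -5380 - \frac{49006751}{74008088} = - \frac{398212520191}{74008088}$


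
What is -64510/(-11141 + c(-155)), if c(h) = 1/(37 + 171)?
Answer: 13418080/2317327 ≈ 5.7903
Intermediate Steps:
c(h) = 1/208
-64510/(-11141 + c(-155)) = -64510/(-11141 + 1/208) = -64510/(-2317327/208) = -64510*(-208/2317327) = 13418080/2317327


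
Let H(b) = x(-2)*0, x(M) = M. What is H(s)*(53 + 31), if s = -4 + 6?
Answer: 0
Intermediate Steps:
s = 2
H(b) = 0 (H(b) = -2*0 = 0)
H(s)*(53 + 31) = 0*(53 + 31) = 0*84 = 0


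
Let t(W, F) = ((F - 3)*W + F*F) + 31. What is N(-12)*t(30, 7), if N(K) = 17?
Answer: 3400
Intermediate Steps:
t(W, F) = 31 + F² + W*(-3 + F) (t(W, F) = ((-3 + F)*W + F²) + 31 = (W*(-3 + F) + F²) + 31 = (F² + W*(-3 + F)) + 31 = 31 + F² + W*(-3 + F))
N(-12)*t(30, 7) = 17*(31 + 7² - 3*30 + 7*30) = 17*(31 + 49 - 90 + 210) = 17*200 = 3400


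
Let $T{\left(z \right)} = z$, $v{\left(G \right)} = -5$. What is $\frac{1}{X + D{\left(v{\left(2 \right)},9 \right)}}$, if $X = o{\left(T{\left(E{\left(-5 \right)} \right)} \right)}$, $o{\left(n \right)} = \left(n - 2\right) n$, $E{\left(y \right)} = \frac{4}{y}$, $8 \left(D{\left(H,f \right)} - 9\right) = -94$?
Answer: $- \frac{100}{51} \approx -1.9608$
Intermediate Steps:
$D{\left(H,f \right)} = - \frac{11}{4}$ ($D{\left(H,f \right)} = 9 + \frac{1}{8} \left(-94\right) = 9 - \frac{47}{4} = - \frac{11}{4}$)
$o{\left(n \right)} = n \left(-2 + n\right)$ ($o{\left(n \right)} = \left(-2 + n\right) n = n \left(-2 + n\right)$)
$X = \frac{56}{25}$ ($X = \frac{4}{-5} \left(-2 + \frac{4}{-5}\right) = 4 \left(- \frac{1}{5}\right) \left(-2 + 4 \left(- \frac{1}{5}\right)\right) = - \frac{4 \left(-2 - \frac{4}{5}\right)}{5} = \left(- \frac{4}{5}\right) \left(- \frac{14}{5}\right) = \frac{56}{25} \approx 2.24$)
$\frac{1}{X + D{\left(v{\left(2 \right)},9 \right)}} = \frac{1}{\frac{56}{25} - \frac{11}{4}} = \frac{1}{- \frac{51}{100}} = - \frac{100}{51}$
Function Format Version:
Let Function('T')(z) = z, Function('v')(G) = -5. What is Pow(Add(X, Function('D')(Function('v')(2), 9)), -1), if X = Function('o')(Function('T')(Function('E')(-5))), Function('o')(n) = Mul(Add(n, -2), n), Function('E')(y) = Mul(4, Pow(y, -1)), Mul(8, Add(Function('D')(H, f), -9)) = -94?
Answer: Rational(-100, 51) ≈ -1.9608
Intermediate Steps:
Function('D')(H, f) = Rational(-11, 4) (Function('D')(H, f) = Add(9, Mul(Rational(1, 8), -94)) = Add(9, Rational(-47, 4)) = Rational(-11, 4))
Function('o')(n) = Mul(n, Add(-2, n)) (Function('o')(n) = Mul(Add(-2, n), n) = Mul(n, Add(-2, n)))
X = Rational(56, 25) (X = Mul(Mul(4, Pow(-5, -1)), Add(-2, Mul(4, Pow(-5, -1)))) = Mul(Mul(4, Rational(-1, 5)), Add(-2, Mul(4, Rational(-1, 5)))) = Mul(Rational(-4, 5), Add(-2, Rational(-4, 5))) = Mul(Rational(-4, 5), Rational(-14, 5)) = Rational(56, 25) ≈ 2.2400)
Pow(Add(X, Function('D')(Function('v')(2), 9)), -1) = Pow(Add(Rational(56, 25), Rational(-11, 4)), -1) = Pow(Rational(-51, 100), -1) = Rational(-100, 51)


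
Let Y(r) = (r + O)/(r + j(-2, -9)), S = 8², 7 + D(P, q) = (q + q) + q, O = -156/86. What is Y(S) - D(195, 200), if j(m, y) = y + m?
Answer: -1348773/2279 ≈ -591.83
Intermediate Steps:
j(m, y) = m + y
O = -78/43 (O = -156*1/86 = -78/43 ≈ -1.8140)
D(P, q) = -7 + 3*q (D(P, q) = -7 + ((q + q) + q) = -7 + (2*q + q) = -7 + 3*q)
S = 64
Y(r) = (-78/43 + r)/(-11 + r) (Y(r) = (r - 78/43)/(r + (-2 - 9)) = (-78/43 + r)/(r - 11) = (-78/43 + r)/(-11 + r))
Y(S) - D(195, 200) = (-78/43 + 64)/(-11 + 64) - (-7 + 3*200) = (2674/43)/53 - (-7 + 600) = (1/53)*(2674/43) - 1*593 = 2674/2279 - 593 = -1348773/2279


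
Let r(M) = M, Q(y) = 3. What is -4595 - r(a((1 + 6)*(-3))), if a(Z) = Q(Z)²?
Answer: -4604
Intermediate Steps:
a(Z) = 9 (a(Z) = 3² = 9)
-4595 - r(a((1 + 6)*(-3))) = -4595 - 1*9 = -4595 - 9 = -4604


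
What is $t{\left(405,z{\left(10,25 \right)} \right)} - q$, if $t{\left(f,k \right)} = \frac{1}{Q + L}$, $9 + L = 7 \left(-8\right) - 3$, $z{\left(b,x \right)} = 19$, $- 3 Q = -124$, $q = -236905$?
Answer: $\frac{18952397}{80} \approx 2.3691 \cdot 10^{5}$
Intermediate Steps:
$Q = \frac{124}{3}$ ($Q = \left(- \frac{1}{3}\right) \left(-124\right) = \frac{124}{3} \approx 41.333$)
$L = -68$ ($L = -9 + \left(7 \left(-8\right) - 3\right) = -9 - 59 = -68$)
$t{\left(f,k \right)} = - \frac{3}{80}$ ($t{\left(f,k \right)} = \frac{1}{\frac{124}{3} - 68} = \frac{1}{- \frac{80}{3}} = - \frac{3}{80}$)
$t{\left(405,z{\left(10,25 \right)} \right)} - q = - \frac{3}{80} - -236905 = - \frac{3}{80} + 236905 = \frac{18952397}{80}$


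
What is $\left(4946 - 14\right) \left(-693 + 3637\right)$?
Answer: $14519808$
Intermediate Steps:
$\left(4946 - 14\right) \left(-693 + 3637\right) = 4932 \cdot 2944 = 14519808$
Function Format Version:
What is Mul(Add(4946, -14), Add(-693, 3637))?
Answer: 14519808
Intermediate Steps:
Mul(Add(4946, -14), Add(-693, 3637)) = Mul(4932, 2944) = 14519808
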